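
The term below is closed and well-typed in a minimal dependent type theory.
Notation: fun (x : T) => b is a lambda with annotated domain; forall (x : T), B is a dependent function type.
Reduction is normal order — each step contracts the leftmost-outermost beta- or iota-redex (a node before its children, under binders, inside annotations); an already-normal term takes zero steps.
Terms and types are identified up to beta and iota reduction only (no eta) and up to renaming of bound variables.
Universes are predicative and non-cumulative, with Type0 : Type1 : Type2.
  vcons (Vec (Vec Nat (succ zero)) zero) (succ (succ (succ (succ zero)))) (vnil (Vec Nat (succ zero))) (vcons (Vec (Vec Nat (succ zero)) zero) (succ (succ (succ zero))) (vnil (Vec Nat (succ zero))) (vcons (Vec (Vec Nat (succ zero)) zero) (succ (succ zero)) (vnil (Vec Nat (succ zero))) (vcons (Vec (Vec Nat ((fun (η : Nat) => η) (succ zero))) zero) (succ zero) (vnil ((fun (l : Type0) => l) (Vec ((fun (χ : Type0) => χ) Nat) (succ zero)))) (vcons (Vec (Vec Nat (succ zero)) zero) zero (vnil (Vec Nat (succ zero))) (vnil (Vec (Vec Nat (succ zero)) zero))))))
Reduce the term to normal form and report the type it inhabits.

reduced normal form:
  vcons (Vec (Vec Nat (succ zero)) zero) (succ (succ (succ (succ zero)))) (vnil (Vec Nat (succ zero))) (vcons (Vec (Vec Nat (succ zero)) zero) (succ (succ (succ zero))) (vnil (Vec Nat (succ zero))) (vcons (Vec (Vec Nat (succ zero)) zero) (succ (succ zero)) (vnil (Vec Nat (succ zero))) (vcons (Vec (Vec Nat (succ zero)) zero) (succ zero) (vnil (Vec Nat (succ zero))) (vcons (Vec (Vec Nat (succ zero)) zero) zero (vnil (Vec Nat (succ zero))) (vnil (Vec (Vec Nat (succ zero)) zero))))))
type:
  Vec (Vec (Vec Nat (succ zero)) zero) (succ (succ (succ (succ (succ zero)))))


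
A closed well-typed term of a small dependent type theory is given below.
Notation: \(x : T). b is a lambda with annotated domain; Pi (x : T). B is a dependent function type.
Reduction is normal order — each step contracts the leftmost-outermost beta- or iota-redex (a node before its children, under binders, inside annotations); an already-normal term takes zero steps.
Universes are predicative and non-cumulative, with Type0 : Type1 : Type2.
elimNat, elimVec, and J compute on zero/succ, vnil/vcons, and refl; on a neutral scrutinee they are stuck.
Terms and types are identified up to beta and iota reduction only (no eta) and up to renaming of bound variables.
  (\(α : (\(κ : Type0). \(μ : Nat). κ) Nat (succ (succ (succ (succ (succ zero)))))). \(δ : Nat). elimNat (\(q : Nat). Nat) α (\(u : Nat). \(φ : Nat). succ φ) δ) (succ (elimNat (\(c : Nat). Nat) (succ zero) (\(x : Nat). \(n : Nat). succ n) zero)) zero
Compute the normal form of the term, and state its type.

normal form:
  succ (succ zero)
inferred type:
  Nat


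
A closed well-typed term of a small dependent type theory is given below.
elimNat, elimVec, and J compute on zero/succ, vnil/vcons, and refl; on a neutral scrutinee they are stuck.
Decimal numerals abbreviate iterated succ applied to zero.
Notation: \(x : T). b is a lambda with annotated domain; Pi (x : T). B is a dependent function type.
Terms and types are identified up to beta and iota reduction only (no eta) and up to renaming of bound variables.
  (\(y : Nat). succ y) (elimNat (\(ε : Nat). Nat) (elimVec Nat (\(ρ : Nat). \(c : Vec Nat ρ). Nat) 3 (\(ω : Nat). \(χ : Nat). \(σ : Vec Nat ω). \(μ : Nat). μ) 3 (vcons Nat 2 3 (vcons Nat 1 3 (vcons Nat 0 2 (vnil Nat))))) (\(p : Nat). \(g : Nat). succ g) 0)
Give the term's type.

type:
  Nat


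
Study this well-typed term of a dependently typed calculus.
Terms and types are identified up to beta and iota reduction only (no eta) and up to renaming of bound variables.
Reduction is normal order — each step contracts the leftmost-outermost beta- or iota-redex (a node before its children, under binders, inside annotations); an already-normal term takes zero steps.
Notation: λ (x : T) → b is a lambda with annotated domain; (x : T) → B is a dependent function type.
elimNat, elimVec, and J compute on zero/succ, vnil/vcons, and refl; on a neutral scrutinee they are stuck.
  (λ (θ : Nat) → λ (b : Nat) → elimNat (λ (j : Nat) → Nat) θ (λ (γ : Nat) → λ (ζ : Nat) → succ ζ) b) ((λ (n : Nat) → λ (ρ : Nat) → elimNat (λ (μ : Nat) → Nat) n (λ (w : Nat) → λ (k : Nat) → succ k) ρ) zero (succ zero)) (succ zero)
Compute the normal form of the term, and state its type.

resulting normal form:
  succ (succ zero)
inferred type:
  Nat
observation: contracting a beta-redex first, the term normalizes in 12 steps.


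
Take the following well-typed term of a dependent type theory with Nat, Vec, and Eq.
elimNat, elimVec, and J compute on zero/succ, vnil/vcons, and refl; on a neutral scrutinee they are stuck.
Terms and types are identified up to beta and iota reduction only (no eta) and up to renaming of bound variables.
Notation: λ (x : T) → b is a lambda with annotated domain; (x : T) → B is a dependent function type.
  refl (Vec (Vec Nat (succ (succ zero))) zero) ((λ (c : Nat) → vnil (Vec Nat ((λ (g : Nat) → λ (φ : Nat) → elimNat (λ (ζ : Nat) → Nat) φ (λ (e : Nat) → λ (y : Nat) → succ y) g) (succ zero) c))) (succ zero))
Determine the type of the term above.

the term's type:
  Eq (Vec (Vec Nat (succ (succ zero))) zero) (vnil (Vec Nat (succ (succ zero)))) (vnil (Vec Nat (succ (succ zero))))


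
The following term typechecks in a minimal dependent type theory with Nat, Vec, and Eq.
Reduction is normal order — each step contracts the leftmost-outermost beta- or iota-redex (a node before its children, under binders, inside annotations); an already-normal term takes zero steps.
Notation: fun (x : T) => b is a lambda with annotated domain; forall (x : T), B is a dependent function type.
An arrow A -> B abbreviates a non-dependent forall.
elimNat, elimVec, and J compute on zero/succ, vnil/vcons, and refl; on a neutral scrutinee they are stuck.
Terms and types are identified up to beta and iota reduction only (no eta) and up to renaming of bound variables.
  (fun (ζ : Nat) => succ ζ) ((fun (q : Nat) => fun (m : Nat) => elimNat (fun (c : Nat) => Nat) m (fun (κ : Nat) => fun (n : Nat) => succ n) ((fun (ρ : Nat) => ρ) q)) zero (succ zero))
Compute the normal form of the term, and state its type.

reduced normal form:
  succ (succ zero)
type:
  Nat


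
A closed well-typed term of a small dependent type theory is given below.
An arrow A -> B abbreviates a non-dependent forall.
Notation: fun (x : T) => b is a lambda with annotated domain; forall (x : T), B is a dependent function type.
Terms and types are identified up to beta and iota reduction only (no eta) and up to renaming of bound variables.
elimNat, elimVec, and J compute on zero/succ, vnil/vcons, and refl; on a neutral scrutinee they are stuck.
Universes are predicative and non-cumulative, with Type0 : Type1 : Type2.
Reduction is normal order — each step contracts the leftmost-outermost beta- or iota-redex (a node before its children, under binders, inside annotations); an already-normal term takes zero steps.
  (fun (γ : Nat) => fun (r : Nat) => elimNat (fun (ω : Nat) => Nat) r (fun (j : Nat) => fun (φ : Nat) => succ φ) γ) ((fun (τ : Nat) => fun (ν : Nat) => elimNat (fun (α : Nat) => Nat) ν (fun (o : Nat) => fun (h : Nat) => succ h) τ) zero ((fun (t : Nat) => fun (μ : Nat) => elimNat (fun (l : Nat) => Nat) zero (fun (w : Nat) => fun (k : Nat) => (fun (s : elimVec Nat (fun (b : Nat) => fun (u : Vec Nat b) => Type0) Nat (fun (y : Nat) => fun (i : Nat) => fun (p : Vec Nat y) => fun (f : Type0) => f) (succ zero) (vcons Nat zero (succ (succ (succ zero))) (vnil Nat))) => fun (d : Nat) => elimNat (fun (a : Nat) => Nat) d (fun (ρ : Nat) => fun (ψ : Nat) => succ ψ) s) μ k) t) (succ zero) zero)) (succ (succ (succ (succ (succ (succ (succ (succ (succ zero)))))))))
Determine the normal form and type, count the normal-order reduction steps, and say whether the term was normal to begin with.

normal form:
  succ (succ (succ (succ (succ (succ (succ (succ (succ zero))))))))
type:
  Nat
reduction steps (normal order): 15
term was already normal: no
first redex: a beta-redex


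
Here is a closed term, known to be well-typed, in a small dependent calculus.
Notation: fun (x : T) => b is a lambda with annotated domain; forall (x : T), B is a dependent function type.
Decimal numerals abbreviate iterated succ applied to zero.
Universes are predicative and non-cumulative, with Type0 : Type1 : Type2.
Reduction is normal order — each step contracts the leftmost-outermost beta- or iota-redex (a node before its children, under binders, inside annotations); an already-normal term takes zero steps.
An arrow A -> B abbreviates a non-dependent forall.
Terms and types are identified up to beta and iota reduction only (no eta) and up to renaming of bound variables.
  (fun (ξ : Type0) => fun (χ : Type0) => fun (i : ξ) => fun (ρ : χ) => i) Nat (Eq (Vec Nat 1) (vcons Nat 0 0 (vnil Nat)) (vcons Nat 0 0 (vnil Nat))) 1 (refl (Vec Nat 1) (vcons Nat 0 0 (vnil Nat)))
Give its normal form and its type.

resulting normal form:
  1
inferred type:
  Nat
observation: reduction starts at a beta-redex, and 4 normal-order steps reach the normal form.


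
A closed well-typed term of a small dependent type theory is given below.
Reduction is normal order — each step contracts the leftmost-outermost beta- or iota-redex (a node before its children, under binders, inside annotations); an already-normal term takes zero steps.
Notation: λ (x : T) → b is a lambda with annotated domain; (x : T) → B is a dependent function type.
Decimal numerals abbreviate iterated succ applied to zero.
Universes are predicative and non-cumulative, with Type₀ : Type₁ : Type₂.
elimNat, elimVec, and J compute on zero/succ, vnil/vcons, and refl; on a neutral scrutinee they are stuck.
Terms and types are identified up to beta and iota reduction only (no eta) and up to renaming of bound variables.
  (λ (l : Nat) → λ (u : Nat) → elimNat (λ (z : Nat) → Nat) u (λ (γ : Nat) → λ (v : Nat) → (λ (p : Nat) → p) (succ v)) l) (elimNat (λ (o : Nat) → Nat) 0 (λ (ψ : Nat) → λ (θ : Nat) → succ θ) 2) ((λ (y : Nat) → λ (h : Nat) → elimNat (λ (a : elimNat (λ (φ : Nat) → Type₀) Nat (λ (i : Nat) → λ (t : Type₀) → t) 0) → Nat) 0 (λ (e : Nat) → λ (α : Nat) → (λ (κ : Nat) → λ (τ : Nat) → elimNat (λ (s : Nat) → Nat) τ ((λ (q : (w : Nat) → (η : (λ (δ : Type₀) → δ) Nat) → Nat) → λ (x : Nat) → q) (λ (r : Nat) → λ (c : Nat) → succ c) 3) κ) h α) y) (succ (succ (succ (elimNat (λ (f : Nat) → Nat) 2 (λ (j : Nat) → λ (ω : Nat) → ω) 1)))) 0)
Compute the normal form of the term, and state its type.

normal form:
  2
inferred type:
  Nat
observation: normalization takes exactly 52 steps under the normal-order strategy.


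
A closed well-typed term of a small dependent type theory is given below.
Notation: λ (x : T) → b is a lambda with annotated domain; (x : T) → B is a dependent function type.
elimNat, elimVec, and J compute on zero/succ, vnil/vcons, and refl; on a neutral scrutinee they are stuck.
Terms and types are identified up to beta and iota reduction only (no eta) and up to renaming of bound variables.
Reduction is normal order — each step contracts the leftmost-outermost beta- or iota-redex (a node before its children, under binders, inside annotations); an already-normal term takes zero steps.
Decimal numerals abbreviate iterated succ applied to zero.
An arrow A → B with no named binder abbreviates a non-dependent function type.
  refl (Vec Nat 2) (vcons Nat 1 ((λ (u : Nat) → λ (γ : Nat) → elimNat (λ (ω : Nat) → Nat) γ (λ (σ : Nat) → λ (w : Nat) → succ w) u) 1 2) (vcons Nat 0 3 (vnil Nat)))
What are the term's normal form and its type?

reduced normal form:
  refl (Vec Nat 2) (vcons Nat 1 3 (vcons Nat 0 3 (vnil Nat)))
inferred type:
  Eq (Vec Nat 2) (vcons Nat 1 3 (vcons Nat 0 3 (vnil Nat))) (vcons Nat 1 3 (vcons Nat 0 3 (vnil Nat)))


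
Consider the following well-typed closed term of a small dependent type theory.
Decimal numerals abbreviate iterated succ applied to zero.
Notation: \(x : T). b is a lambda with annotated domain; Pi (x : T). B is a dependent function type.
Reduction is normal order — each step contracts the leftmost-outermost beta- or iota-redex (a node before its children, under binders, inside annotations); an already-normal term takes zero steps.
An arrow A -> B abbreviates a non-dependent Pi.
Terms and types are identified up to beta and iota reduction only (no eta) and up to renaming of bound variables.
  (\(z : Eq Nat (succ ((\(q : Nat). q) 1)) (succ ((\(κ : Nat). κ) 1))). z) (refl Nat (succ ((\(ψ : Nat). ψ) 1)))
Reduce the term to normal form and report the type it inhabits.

normal form:
  refl Nat 2
type:
  Eq Nat 2 2
observation: reduction starts at a beta-redex, and 2 normal-order steps reach the normal form.


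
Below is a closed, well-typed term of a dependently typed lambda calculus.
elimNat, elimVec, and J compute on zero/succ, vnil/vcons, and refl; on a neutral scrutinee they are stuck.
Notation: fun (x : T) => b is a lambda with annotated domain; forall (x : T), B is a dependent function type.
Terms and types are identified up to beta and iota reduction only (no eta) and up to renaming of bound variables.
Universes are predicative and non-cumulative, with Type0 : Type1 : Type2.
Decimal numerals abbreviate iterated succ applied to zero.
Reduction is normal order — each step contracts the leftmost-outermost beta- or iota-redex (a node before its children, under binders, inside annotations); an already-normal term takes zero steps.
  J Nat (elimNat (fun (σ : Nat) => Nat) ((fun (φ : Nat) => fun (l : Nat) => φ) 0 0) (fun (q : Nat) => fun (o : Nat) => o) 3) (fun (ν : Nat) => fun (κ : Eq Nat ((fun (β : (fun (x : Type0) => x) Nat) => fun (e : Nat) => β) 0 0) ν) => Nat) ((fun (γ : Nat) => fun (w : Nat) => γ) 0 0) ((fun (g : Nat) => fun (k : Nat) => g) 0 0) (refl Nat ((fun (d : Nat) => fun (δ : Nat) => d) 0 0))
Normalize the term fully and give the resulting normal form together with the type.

reduced normal form:
  0
inferred type:
  Nat


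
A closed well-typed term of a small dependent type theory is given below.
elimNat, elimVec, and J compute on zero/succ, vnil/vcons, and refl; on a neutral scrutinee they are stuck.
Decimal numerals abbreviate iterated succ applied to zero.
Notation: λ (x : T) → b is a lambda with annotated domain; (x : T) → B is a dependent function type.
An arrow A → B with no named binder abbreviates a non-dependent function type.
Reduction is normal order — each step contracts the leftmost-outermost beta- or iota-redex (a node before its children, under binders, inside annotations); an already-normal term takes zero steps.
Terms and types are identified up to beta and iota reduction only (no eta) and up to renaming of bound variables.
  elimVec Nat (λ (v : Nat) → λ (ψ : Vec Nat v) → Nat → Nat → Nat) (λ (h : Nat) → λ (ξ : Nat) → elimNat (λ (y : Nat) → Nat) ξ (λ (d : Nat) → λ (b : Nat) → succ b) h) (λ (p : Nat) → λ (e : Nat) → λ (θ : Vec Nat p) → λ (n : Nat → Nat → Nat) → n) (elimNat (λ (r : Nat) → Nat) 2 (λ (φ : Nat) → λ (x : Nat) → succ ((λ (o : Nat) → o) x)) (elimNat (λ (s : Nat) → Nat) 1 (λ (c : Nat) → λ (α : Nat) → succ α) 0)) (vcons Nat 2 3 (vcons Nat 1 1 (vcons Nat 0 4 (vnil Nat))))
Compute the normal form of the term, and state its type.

normal form:
  λ (v : Nat) → λ (ψ : Nat) → elimNat (λ (h : Nat) → Nat) ψ (λ (ξ : Nat) → λ (y : Nat) → succ y) v
type:
  Nat → Nat → Nat
observation: 16 normal-order steps separate the term from its normal form.


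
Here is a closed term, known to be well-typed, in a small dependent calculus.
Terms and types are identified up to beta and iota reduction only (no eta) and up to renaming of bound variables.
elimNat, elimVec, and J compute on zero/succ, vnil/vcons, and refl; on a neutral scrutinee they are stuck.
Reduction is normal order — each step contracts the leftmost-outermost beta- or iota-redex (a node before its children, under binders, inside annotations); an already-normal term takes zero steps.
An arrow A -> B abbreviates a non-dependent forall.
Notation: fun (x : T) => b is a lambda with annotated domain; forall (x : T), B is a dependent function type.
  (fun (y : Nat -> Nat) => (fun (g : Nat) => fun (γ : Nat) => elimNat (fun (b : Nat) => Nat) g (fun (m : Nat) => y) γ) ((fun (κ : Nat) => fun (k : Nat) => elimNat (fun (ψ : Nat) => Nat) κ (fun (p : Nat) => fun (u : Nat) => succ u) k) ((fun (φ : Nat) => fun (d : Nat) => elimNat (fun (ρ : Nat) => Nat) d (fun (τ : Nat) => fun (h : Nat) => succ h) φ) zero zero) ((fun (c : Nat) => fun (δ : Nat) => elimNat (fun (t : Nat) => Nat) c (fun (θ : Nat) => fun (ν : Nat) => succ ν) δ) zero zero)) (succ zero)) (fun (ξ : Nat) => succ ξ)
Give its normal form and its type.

resulting normal form:
  succ zero
the term's type:
  Nat
observation: the leftmost-outermost redex is a beta-redex, and normalization takes 16 steps.


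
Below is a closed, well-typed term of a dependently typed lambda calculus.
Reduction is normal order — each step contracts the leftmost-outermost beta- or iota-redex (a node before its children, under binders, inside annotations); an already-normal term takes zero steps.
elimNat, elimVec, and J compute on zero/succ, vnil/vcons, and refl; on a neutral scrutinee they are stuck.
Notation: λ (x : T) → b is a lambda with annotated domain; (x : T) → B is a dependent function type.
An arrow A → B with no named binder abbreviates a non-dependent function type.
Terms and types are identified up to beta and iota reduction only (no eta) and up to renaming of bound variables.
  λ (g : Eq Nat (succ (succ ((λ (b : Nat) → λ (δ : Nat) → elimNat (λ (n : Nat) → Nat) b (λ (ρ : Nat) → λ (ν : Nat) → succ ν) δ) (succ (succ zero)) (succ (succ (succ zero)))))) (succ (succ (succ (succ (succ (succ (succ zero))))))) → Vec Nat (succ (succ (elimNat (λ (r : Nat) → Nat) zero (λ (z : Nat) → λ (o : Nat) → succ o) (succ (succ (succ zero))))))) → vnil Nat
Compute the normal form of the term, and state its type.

reduced normal form:
  λ (g : Eq Nat (succ (succ (succ (succ (succ (succ (succ zero))))))) (succ (succ (succ (succ (succ (succ (succ zero))))))) → Vec Nat (succ (succ (succ (succ (succ zero)))))) → vnil Nat
type:
  (Eq Nat (succ (succ (succ (succ (succ (succ (succ zero))))))) (succ (succ (succ (succ (succ (succ (succ zero))))))) → Vec Nat (succ (succ (succ (succ (succ zero)))))) → Vec Nat zero
observation: normalization takes exactly 22 steps under the normal-order strategy.


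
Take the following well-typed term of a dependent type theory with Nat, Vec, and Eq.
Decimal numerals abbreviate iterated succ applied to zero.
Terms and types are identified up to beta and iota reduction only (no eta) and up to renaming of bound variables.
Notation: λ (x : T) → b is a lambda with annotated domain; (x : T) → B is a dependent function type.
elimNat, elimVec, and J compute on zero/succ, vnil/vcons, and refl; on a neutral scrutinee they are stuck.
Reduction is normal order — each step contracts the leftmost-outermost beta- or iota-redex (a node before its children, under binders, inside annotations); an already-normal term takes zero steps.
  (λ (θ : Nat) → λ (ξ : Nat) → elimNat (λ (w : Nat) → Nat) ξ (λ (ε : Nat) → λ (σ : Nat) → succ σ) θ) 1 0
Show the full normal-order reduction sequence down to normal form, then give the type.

normal-order reduction sequence:
  (λ (θ : Nat) → λ (ξ : Nat) → elimNat (λ (w : Nat) → Nat) ξ (λ (ε : Nat) → λ (σ : Nat) → succ σ) θ) 1 0
  ~> (λ (θ : Nat) → elimNat (λ (ξ : Nat) → Nat) θ (λ (w : Nat) → λ (ε : Nat) → succ ε) 1) 0
  ~> elimNat (λ (θ : Nat) → Nat) 0 (λ (ξ : Nat) → λ (w : Nat) → succ w) 1
  ~> (λ (θ : Nat) → λ (ξ : Nat) → succ ξ) 0 (elimNat (λ (w : Nat) → Nat) 0 (λ (ε : Nat) → λ (σ : Nat) → succ σ) 0)
  ~> (λ (θ : Nat) → succ θ) (elimNat (λ (ξ : Nat) → Nat) 0 (λ (w : Nat) → λ (ε : Nat) → succ ε) 0)
  ~> succ (elimNat (λ (θ : Nat) → Nat) 0 (λ (ξ : Nat) → λ (w : Nat) → succ w) 0)
  ~> 1
the term's type:
  Nat


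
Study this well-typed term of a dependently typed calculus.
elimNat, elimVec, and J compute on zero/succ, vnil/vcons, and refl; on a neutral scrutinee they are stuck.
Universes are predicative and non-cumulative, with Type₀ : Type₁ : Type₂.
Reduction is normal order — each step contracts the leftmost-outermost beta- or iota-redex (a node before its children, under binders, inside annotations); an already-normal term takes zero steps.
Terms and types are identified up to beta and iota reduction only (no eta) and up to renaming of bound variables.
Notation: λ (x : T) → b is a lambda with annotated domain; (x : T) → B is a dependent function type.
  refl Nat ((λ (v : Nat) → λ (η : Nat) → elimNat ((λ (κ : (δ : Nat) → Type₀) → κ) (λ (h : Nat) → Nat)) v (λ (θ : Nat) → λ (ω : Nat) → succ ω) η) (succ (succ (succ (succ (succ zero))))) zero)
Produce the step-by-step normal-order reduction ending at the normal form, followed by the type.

reduction (normal order):
  refl Nat ((λ (v : Nat) → λ (η : Nat) → elimNat ((λ (κ : (δ : Nat) → Type₀) → κ) (λ (h : Nat) → Nat)) v (λ (θ : Nat) → λ (ω : Nat) → succ ω) η) (succ (succ (succ (succ (succ zero))))) zero)
  ~> refl Nat ((λ (v : Nat) → elimNat ((λ (η : (κ : Nat) → Type₀) → η) (λ (δ : Nat) → Nat)) (succ (succ (succ (succ (succ zero))))) (λ (h : Nat) → λ (θ : Nat) → succ θ) v) zero)
  ~> refl Nat (elimNat ((λ (v : (η : Nat) → Type₀) → v) (λ (κ : Nat) → Nat)) (succ (succ (succ (succ (succ zero))))) (λ (δ : Nat) → λ (h : Nat) → succ h) zero)
  ~> refl Nat (succ (succ (succ (succ (succ zero)))))
type:
  Eq Nat (succ (succ (succ (succ (succ zero))))) (succ (succ (succ (succ (succ zero)))))


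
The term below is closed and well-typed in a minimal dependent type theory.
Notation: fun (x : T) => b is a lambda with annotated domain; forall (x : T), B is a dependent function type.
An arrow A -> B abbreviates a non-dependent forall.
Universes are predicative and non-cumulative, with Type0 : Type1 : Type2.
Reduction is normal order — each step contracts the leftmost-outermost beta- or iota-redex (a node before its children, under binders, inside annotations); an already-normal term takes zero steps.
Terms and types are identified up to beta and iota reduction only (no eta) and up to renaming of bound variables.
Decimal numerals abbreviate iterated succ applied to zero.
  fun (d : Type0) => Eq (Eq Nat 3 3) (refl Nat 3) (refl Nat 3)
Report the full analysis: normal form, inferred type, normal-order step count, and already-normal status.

resulting normal form:
  fun (d : Type0) => Eq (Eq Nat 3 3) (refl Nat 3) (refl Nat 3)
inferred type:
  Type0 -> Type0
steps to reach normal form (normal order): 0
started in normal form: yes


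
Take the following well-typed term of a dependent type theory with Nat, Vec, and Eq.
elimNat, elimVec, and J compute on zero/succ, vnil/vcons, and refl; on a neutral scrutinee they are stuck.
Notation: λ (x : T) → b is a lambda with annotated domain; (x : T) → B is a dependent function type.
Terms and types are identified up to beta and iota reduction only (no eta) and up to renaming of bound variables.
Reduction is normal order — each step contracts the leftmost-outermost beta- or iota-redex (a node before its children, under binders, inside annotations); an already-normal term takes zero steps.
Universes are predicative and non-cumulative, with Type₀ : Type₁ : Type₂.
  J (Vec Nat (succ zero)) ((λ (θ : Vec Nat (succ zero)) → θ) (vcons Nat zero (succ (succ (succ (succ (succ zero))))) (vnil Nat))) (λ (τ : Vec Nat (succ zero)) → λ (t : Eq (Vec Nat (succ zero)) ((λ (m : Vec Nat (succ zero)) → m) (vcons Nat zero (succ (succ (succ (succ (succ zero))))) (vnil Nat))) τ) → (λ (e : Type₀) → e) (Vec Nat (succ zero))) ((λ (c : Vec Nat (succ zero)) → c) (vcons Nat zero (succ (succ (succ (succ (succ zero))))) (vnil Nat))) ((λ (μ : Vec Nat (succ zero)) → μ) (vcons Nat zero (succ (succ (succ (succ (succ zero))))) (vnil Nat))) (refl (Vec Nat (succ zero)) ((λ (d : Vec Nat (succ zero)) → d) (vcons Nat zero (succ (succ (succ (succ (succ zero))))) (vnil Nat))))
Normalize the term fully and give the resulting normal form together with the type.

resulting normal form:
  vcons Nat zero (succ (succ (succ (succ (succ zero))))) (vnil Nat)
type:
  Vec Nat (succ zero)


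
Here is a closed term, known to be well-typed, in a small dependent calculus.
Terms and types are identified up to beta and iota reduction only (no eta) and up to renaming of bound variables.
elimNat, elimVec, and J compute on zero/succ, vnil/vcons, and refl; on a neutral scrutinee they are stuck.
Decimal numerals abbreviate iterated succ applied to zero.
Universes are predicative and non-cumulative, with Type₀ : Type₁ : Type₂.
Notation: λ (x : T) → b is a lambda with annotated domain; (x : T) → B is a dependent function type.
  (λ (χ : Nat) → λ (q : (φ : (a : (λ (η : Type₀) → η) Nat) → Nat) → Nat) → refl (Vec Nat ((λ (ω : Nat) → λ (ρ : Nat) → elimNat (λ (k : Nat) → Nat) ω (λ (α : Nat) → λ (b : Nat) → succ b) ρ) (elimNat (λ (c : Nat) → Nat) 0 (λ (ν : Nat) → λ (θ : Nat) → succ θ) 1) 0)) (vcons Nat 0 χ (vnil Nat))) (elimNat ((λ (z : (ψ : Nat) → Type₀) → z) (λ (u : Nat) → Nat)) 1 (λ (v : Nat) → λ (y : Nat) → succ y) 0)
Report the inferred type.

inferred type:
  (χ : (q : (φ : Nat) → Nat) → Nat) → Eq (Vec Nat 1) (vcons Nat 0 1 (vnil Nat)) (vcons Nat 0 1 (vnil Nat))


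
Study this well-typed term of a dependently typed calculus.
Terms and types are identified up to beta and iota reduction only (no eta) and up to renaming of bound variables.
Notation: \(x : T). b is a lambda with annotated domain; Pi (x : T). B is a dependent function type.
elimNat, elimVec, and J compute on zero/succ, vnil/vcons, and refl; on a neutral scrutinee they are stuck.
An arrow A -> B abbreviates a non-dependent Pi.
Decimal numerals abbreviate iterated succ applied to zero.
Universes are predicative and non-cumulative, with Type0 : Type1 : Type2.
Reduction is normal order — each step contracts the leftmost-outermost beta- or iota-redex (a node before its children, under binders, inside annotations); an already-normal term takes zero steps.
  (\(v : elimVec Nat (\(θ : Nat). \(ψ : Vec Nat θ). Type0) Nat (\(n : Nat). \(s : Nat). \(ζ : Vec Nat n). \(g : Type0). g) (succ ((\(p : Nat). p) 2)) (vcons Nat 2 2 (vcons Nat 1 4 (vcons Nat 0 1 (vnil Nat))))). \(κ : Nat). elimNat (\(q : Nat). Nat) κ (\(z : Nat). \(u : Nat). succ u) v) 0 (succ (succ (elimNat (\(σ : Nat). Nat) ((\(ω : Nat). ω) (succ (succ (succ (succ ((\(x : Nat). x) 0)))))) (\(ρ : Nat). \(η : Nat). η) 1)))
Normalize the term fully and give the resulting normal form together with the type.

normal form:
  6
type:
  Nat
observation: normalization takes exactly 9 steps under the normal-order strategy.


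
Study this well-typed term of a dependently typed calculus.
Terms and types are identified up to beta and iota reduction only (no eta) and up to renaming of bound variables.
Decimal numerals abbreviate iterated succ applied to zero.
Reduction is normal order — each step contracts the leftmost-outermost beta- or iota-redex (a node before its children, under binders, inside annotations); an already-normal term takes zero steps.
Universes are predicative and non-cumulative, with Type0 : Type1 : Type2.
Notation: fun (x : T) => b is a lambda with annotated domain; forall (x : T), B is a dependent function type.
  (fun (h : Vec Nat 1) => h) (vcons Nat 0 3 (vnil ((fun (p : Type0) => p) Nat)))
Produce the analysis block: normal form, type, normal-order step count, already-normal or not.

normal form:
  vcons Nat 0 3 (vnil Nat)
the term's type:
  Vec Nat 1
steps to reach normal form (normal order): 2
already normal: no
first redex: a beta-redex


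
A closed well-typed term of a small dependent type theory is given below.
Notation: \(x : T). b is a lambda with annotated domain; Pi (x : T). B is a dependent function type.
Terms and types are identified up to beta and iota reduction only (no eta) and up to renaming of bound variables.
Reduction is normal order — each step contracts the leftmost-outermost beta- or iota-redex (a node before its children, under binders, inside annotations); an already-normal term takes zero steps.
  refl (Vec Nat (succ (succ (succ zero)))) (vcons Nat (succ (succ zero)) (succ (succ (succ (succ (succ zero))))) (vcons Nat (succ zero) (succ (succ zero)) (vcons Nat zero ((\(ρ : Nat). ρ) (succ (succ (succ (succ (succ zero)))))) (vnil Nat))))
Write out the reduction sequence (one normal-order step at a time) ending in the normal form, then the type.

normal-order reduction:
  refl (Vec Nat (succ (succ (succ zero)))) (vcons Nat (succ (succ zero)) (succ (succ (succ (succ (succ zero))))) (vcons Nat (succ zero) (succ (succ zero)) (vcons Nat zero ((\(ρ : Nat). ρ) (succ (succ (succ (succ (succ zero)))))) (vnil Nat))))
  ~> refl (Vec Nat (succ (succ (succ zero)))) (vcons Nat (succ (succ zero)) (succ (succ (succ (succ (succ zero))))) (vcons Nat (succ zero) (succ (succ zero)) (vcons Nat zero (succ (succ (succ (succ (succ zero))))) (vnil Nat))))
the term's type:
  Eq (Vec Nat (succ (succ (succ zero)))) (vcons Nat (succ (succ zero)) (succ (succ (succ (succ (succ zero))))) (vcons Nat (succ zero) (succ (succ zero)) (vcons Nat zero (succ (succ (succ (succ (succ zero))))) (vnil Nat)))) (vcons Nat (succ (succ zero)) (succ (succ (succ (succ (succ zero))))) (vcons Nat (succ zero) (succ (succ zero)) (vcons Nat zero (succ (succ (succ (succ (succ zero))))) (vnil Nat))))


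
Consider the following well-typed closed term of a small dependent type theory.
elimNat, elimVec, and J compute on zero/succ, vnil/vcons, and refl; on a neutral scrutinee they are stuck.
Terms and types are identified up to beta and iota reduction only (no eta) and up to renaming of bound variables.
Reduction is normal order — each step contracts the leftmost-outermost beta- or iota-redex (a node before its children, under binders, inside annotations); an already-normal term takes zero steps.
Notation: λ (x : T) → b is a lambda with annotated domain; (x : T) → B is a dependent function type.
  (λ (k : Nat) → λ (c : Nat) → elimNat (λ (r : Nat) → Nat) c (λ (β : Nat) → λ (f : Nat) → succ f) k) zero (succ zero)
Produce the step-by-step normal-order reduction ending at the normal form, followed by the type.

normal-order reduction:
  (λ (k : Nat) → λ (c : Nat) → elimNat (λ (r : Nat) → Nat) c (λ (β : Nat) → λ (f : Nat) → succ f) k) zero (succ zero)
  ~> (λ (k : Nat) → elimNat (λ (c : Nat) → Nat) k (λ (r : Nat) → λ (β : Nat) → succ β) zero) (succ zero)
  ~> elimNat (λ (k : Nat) → Nat) (succ zero) (λ (c : Nat) → λ (r : Nat) → succ r) zero
  ~> succ zero
inferred type:
  Nat


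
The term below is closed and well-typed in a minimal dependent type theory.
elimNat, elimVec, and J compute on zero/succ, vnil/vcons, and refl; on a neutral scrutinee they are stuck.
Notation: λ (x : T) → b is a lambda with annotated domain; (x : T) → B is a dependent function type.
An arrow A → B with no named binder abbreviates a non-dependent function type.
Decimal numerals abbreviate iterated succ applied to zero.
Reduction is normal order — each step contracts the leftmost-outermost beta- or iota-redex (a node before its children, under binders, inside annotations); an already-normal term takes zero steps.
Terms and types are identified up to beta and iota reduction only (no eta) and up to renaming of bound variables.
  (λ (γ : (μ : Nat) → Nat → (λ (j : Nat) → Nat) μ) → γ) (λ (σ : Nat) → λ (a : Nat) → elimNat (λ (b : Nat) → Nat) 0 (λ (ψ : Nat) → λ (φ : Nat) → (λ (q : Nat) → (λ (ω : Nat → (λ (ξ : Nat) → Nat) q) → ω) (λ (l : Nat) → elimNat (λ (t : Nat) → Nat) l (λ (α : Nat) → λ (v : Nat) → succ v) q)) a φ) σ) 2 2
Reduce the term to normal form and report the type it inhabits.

normal form:
  4
inferred type:
  Nat
observation: 30 normal-order steps separate the term from its normal form.


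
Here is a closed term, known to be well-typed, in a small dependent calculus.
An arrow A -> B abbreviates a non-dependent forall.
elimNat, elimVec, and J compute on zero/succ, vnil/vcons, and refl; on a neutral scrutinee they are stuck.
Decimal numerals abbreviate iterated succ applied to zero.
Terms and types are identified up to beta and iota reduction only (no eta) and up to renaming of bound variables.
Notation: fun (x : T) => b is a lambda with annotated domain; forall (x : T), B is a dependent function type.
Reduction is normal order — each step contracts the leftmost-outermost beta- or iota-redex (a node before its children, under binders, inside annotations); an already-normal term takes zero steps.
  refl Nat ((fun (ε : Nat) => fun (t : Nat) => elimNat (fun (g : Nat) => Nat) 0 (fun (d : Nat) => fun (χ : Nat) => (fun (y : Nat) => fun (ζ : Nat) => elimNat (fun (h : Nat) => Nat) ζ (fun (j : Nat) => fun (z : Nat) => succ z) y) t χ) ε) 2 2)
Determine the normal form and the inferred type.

resulting normal form:
  refl Nat 4
type:
  Eq Nat 4 4
observation: 27 normal-order steps normalize the term, beginning with a beta-redex.


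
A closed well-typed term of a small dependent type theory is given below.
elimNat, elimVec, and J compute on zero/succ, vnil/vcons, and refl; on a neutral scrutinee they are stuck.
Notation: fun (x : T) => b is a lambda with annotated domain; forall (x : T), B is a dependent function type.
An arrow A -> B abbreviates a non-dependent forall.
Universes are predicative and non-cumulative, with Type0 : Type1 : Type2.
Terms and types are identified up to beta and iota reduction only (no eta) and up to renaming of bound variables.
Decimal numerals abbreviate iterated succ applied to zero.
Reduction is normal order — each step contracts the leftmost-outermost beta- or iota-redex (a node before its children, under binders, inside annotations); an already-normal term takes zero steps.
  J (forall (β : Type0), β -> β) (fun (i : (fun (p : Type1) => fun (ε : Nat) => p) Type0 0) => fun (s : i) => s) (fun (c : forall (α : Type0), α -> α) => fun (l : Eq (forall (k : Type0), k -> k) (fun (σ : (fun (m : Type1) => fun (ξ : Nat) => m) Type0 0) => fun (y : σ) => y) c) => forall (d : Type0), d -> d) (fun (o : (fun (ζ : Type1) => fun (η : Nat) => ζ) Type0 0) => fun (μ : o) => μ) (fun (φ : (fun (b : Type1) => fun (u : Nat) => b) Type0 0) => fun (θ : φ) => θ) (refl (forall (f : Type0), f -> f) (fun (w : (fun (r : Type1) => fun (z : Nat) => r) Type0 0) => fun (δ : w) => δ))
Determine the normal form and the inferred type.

normal form:
  fun (β : Type0) => fun (i : β) => i
inferred type:
  forall (β : Type0), β -> β
observation: contracting a J iota-redex first, the term normalizes in 3 steps.


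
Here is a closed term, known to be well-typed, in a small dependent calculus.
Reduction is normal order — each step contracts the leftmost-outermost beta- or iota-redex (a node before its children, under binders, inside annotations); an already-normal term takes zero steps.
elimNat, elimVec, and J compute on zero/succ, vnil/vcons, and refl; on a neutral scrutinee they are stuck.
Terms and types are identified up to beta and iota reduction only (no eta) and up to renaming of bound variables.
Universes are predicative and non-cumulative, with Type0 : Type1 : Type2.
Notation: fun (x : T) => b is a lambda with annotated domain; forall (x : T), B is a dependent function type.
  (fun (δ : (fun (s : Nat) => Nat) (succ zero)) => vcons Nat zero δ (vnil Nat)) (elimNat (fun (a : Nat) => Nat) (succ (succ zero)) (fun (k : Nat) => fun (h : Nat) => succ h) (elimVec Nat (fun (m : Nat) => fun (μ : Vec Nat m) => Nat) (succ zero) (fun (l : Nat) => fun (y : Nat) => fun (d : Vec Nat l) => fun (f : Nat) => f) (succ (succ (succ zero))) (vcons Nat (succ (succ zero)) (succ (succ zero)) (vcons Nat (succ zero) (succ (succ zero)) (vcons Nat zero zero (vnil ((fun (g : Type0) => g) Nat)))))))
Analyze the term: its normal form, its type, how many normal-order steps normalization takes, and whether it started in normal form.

normal form:
  vcons Nat zero (succ (succ (succ zero))) (vnil Nat)
the term's type:
  Vec Nat (succ zero)
reduction steps (normal order): 21
already normal: no
first redex: a beta-redex


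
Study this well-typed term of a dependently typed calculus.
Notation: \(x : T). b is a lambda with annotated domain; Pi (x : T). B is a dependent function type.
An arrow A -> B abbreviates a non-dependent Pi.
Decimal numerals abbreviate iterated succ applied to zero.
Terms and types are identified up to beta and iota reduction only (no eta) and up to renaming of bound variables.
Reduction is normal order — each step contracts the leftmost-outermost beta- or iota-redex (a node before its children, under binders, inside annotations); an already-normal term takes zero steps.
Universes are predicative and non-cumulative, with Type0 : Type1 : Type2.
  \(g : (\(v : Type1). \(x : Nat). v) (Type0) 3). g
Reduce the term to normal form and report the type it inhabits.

resulting normal form:
  \(g : Type0). g
type:
  Type0 -> Type0
observation: the term reaches its normal form after 2 normal-order steps.


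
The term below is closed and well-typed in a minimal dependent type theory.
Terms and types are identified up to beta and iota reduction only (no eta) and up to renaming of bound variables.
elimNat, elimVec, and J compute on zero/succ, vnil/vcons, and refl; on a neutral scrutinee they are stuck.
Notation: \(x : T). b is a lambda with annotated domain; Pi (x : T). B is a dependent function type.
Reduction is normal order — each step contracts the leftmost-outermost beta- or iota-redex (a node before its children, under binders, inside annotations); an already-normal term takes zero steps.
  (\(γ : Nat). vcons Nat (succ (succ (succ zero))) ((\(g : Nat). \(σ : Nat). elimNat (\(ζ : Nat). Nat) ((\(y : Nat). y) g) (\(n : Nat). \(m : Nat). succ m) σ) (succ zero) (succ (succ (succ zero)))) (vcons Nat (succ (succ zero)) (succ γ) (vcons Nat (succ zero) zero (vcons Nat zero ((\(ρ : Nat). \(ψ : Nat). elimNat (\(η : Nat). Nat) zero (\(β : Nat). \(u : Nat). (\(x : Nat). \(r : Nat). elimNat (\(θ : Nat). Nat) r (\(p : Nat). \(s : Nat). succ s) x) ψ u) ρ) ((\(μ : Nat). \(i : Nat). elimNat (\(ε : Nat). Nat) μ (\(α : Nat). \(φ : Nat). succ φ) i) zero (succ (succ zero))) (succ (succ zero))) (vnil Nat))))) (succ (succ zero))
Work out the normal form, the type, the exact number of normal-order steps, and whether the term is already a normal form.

normal form:
  vcons Nat (succ (succ (succ zero))) (succ (succ (succ (succ zero)))) (vcons Nat (succ (succ zero)) (succ (succ (succ zero))) (vcons Nat (succ zero) zero (vcons Nat zero (succ (succ (succ (succ zero)))) (vnil Nat))))
the term's type:
  Vec Nat (succ (succ (succ (succ zero))))
steps to reach normal form (normal order): 41
already normal: no
first redex: a beta-redex


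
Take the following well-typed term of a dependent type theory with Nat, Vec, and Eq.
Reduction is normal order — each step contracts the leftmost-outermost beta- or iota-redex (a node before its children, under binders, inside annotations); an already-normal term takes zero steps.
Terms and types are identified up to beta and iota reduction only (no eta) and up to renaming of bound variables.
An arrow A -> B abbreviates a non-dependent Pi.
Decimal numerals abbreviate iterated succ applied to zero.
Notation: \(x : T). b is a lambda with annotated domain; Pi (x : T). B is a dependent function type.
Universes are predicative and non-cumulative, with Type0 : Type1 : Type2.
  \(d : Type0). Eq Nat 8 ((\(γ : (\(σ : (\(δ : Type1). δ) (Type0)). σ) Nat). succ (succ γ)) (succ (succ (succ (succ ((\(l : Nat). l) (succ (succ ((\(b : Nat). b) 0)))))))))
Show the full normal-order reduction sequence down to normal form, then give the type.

normal-order reduction sequence:
  \(d : Type0). Eq Nat 8 ((\(γ : (\(σ : (\(δ : Type1). δ) (Type0)). σ) Nat). succ (succ γ)) (succ (succ (succ (succ ((\(l : Nat). l) (succ (succ ((\(b : Nat). b) 0)))))))))
  ~> \(d : Type0). Eq Nat 8 (succ (succ (succ (succ (succ (succ ((\(γ : Nat). γ) (succ (succ ((\(σ : Nat). σ) 0))))))))))
  ~> \(d : Type0). Eq Nat 8 (succ (succ (succ (succ (succ (succ (succ (succ ((\(γ : Nat). γ) 0)))))))))
  ~> \(d : Type0). Eq Nat 8 8
type:
  Type0 -> Type0
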